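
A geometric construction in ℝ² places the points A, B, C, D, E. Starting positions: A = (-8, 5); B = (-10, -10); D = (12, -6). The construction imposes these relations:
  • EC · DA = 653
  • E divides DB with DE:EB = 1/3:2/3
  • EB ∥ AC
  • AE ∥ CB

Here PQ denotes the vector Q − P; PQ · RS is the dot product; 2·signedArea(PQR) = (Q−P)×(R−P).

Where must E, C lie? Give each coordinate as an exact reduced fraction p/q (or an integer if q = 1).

1. E_x = 14/3  [E divides DB with DE:EB = 1/3:2/3]
2. E_y = -22/3  [E divides DB with DE:EB = 1/3:2/3]
   → E = (14/3, -22/3)
3. C_x = -68/3  [AE ∥ CB ∩ EB ∥ AC]
4. C_y = 7/3  [AE ∥ CB ∩ EB ∥ AC]
   → C = (-68/3, 7/3)

C = (-68/3, 7/3)
E = (14/3, -22/3)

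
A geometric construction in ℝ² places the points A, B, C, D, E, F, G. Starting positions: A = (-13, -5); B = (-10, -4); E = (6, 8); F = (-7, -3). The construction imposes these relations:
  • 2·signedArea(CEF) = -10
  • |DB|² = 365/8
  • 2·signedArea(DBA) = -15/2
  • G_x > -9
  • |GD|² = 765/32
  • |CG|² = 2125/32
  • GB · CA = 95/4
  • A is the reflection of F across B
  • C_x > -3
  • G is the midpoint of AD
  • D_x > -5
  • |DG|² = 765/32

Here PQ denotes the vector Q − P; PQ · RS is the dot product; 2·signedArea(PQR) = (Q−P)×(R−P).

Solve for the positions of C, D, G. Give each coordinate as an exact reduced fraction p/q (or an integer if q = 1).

C = (-2, 2)
D = (-19/4, 1/4)
G = (-71/8, -19/8)

1. D_x = -19/4  [line 1·x + -3·y + 11/2 = 0 ∩ |DB|² = 365/8]
2. D_y = 1/4  [line 1·x + -3·y + 11/2 = 0 ∩ |DB|² = 365/8]
   → D = (-19/4, 1/4)
3. G_x = -71/8  [G is the midpoint of AD]
4. G_y = -19/8  [G is the midpoint of AD]
   → G = (-71/8, -19/8)
5. C_x = -2  [2·signedArea(CEF) = -10 ∩ GB · CA = 95/4]
6. C_y = 2  [2·signedArea(CEF) = -10 ∩ GB · CA = 95/4]
   → C = (-2, 2)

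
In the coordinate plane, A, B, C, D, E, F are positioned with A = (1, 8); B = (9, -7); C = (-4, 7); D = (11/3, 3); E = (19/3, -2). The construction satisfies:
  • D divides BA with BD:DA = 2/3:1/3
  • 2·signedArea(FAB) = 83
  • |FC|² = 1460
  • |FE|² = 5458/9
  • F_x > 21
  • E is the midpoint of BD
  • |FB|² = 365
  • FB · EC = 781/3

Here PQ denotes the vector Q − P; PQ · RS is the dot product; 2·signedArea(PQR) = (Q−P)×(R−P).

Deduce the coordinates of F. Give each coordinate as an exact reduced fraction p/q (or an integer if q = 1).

1. F_x = 22  [2·signedArea(FAB) = 83 ∩ FB · EC = 781/3]
2. F_y = -21  [2·signedArea(FAB) = 83 ∩ FB · EC = 781/3]
   → F = (22, -21)

F = (22, -21)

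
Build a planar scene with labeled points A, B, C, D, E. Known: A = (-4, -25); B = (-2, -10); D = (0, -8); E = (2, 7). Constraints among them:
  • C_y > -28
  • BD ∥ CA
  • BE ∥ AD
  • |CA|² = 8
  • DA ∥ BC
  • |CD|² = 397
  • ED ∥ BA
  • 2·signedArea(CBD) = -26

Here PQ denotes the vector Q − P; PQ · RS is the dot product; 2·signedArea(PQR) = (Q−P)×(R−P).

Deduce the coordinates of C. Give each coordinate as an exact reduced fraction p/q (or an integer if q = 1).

C = (-6, -27)

1. C_x = -6  [BD ∥ CA ∩ DA ∥ BC]
2. C_y = -27  [BD ∥ CA ∩ DA ∥ BC]
   → C = (-6, -27)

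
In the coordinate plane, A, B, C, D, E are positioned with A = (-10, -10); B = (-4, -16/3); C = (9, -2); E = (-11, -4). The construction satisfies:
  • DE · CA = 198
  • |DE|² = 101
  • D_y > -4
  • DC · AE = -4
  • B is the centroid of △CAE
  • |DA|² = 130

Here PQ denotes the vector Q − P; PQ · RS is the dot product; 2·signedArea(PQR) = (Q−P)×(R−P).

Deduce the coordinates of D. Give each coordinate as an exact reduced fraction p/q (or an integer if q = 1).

1. D_x = -1  [DE · CA = 198 ∩ DC · AE = -4]
2. D_y = -3  [DE · CA = 198 ∩ DC · AE = -4]
   → D = (-1, -3)

D = (-1, -3)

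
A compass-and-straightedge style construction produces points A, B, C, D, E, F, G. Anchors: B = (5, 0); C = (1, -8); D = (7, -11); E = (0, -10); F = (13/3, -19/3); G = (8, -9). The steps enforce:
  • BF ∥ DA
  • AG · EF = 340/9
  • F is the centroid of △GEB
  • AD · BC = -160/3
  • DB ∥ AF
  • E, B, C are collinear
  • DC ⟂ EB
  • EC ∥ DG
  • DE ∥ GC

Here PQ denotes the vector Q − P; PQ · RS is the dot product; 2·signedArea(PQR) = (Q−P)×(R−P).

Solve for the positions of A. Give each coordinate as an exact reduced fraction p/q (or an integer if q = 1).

1. A_x = 19/3  [DB ∥ AF ∩ BF ∥ DA]
2. A_y = -52/3  [DB ∥ AF ∩ BF ∥ DA]
   → A = (19/3, -52/3)

A = (19/3, -52/3)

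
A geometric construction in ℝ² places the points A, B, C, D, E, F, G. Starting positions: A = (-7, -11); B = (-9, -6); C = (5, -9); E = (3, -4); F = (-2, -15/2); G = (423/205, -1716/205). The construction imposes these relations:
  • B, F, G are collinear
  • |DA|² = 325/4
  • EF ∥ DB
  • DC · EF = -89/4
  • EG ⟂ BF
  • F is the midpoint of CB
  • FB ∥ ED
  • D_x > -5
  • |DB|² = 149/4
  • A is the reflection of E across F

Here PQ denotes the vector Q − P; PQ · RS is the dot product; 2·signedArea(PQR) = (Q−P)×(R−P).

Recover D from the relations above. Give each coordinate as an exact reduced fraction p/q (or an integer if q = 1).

D = (-4, -5/2)

1. D_x = -4  [EF ∥ DB ∩ FB ∥ ED]
2. D_y = -5/2  [EF ∥ DB ∩ FB ∥ ED]
   → D = (-4, -5/2)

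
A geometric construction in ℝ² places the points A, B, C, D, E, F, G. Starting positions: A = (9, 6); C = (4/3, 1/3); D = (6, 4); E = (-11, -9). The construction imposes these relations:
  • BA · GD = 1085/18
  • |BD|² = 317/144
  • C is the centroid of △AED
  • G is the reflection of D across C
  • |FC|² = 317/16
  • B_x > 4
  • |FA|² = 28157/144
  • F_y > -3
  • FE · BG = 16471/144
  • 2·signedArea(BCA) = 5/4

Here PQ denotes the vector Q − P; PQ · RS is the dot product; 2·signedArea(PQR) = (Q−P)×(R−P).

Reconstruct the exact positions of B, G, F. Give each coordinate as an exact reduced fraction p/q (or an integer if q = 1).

1. G_x = -10/3  [G is the reflection of D across C]
2. G_y = -10/3  [G is the reflection of D across C]
   → G = (-10/3, -10/3)
3. B_x = 29/6  [BA · GD = 1085/18 ∩ 2·signedArea(BCA) = 5/4]
4. B_y = 37/12  [BA · GD = 1085/18 ∩ 2·signedArea(BCA) = 5/4]
   → B = (29/6, 37/12)
5. F_x = -13/6  [line 49/6·x + 77/12·y + 4781/144 = 0 ∩ |FC|² = 317/16]
6. F_y = -29/12  [line 49/6·x + 77/12·y + 4781/144 = 0 ∩ |FC|² = 317/16]
   → F = (-13/6, -29/12)

B = (29/6, 37/12)
F = (-13/6, -29/12)
G = (-10/3, -10/3)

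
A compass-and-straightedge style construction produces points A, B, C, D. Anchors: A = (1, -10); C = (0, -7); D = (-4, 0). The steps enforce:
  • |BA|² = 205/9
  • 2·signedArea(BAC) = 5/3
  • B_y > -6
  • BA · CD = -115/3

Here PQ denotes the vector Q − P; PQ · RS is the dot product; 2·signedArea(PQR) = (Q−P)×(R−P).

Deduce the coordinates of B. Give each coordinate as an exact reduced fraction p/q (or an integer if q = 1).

B = (-1, -17/3)

1. B_x = -1  [BA · CD = -115/3 ∩ 2·signedArea(BAC) = 5/3]
2. B_y = -17/3  [BA · CD = -115/3 ∩ 2·signedArea(BAC) = 5/3]
   → B = (-1, -17/3)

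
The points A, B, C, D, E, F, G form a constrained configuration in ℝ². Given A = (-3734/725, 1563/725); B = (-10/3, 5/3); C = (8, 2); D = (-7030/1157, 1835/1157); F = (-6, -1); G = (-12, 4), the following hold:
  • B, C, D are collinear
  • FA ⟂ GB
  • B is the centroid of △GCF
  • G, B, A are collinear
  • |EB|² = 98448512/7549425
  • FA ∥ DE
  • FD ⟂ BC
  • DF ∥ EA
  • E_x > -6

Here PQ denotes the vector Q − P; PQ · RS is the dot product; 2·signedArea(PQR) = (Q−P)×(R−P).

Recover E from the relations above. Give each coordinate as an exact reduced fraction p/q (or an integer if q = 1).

E = (-4384038/838825, 3977591/838825)

1. E_x = -4384038/838825  [DF ∥ EA ∩ FA ∥ DE]
2. E_y = 3977591/838825  [DF ∥ EA ∩ FA ∥ DE]
   → E = (-4384038/838825, 3977591/838825)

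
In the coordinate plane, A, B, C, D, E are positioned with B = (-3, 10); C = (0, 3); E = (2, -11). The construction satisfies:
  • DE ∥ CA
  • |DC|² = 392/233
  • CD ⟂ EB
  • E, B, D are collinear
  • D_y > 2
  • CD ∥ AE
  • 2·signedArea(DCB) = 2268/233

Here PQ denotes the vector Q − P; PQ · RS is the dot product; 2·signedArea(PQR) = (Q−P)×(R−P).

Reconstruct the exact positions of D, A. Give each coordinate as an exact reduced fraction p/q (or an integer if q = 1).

A = (760/233, -2493/233)
D = (-294/233, 629/233)

1. D_x = -294/233  [E, B, D are collinear ∩ CD ⟂ EB]
2. D_y = 629/233  [E, B, D are collinear ∩ CD ⟂ EB]
   → D = (-294/233, 629/233)
3. A_x = 760/233  [CD ∥ AE ∩ DE ∥ CA]
4. A_y = -2493/233  [CD ∥ AE ∩ DE ∥ CA]
   → A = (760/233, -2493/233)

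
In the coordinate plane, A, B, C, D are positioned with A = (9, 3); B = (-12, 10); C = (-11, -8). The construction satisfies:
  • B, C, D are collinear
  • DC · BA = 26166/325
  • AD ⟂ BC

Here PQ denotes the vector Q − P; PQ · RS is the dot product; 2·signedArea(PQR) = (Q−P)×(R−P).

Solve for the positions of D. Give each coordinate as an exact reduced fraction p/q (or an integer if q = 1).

D = (-3753/325, 604/325)

1. D_x = -3753/325  [B, C, D are collinear ∩ AD ⟂ BC]
2. D_y = 604/325  [B, C, D are collinear ∩ AD ⟂ BC]
   → D = (-3753/325, 604/325)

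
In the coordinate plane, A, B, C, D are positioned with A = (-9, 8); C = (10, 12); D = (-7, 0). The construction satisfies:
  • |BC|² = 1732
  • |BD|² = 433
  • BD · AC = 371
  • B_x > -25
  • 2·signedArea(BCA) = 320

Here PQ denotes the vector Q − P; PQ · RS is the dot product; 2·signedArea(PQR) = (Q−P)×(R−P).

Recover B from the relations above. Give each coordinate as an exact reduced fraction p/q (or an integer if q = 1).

1. B_x = -24  [2·signedArea(BCA) = 320 ∩ BD · AC = 371]
2. B_y = -12  [2·signedArea(BCA) = 320 ∩ BD · AC = 371]
   → B = (-24, -12)

B = (-24, -12)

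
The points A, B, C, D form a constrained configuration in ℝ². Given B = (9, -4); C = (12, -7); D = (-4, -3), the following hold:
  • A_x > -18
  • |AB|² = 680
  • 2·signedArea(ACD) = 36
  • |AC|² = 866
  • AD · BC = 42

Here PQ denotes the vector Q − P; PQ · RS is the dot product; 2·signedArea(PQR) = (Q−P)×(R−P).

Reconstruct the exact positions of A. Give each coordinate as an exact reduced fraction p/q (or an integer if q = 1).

1. A_x = -17  [2·signedArea(ACD) = 36 ∩ AD · BC = 42]
2. A_y = -2  [2·signedArea(ACD) = 36 ∩ AD · BC = 42]
   → A = (-17, -2)

A = (-17, -2)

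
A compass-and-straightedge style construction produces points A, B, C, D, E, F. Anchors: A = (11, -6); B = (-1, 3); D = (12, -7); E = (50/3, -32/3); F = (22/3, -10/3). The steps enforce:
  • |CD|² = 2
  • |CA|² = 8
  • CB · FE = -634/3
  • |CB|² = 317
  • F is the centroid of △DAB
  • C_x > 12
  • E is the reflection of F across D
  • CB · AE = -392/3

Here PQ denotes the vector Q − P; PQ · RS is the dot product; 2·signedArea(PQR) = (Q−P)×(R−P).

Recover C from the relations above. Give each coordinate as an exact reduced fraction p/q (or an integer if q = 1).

1. C_x = 13  [CB · AE = -392/3 ∩ CB · FE = -634/3]
2. C_y = -8  [CB · AE = -392/3 ∩ CB · FE = -634/3]
   → C = (13, -8)

C = (13, -8)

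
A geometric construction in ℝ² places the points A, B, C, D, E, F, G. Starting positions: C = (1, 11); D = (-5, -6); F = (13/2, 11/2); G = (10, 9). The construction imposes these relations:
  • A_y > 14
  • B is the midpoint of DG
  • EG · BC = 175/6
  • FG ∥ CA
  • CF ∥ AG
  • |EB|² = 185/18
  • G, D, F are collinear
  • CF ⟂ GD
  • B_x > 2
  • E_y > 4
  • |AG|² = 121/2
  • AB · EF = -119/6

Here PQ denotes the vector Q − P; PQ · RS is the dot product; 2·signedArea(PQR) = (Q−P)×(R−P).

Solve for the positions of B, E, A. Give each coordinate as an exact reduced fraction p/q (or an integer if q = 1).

1. B_x = 5/2  [B is the midpoint of DG]
2. B_y = 3/2  [B is the midpoint of DG]
   → B = (5/2, 3/2)
3. E_x = 2  [line 3/2·x + -19/2·y + 124/3 = 0 ∩ |EB|² = 185/18]
4. E_y = 14/3  [line 3/2·x + -19/2·y + 124/3 = 0 ∩ |EB|² = 185/18]
   → E = (2, 14/3)
5. A_x = 9/2  [CF ∥ AG ∩ FG ∥ CA]
6. A_y = 29/2  [CF ∥ AG ∩ FG ∥ CA]
   → A = (9/2, 29/2)

A = (9/2, 29/2)
B = (5/2, 3/2)
E = (2, 14/3)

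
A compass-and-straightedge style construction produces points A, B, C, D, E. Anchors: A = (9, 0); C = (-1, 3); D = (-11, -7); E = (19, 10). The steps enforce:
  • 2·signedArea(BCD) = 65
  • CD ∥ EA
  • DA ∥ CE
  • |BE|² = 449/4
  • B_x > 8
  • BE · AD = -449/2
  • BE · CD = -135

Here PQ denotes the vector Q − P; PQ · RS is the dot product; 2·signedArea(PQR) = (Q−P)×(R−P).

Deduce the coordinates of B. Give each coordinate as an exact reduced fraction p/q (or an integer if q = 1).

B = (9, 13/2)

1. B_x = 9  [BE · AD = -449/2 ∩ 2·signedArea(BCD) = 65]
2. B_y = 13/2  [BE · AD = -449/2 ∩ 2·signedArea(BCD) = 65]
   → B = (9, 13/2)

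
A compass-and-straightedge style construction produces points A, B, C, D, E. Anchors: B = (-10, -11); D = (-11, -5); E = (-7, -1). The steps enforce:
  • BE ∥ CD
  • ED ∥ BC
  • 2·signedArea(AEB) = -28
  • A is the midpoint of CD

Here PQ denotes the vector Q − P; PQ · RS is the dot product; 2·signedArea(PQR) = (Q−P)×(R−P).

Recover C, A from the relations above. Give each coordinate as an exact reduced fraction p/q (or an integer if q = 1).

A = (-25/2, -10)
C = (-14, -15)

1. C_x = -14  [BE ∥ CD ∩ ED ∥ BC]
2. C_y = -15  [BE ∥ CD ∩ ED ∥ BC]
   → C = (-14, -15)
3. A_x = -25/2  [A is the midpoint of CD]
4. A_y = -10  [A is the midpoint of CD]
   → A = (-25/2, -10)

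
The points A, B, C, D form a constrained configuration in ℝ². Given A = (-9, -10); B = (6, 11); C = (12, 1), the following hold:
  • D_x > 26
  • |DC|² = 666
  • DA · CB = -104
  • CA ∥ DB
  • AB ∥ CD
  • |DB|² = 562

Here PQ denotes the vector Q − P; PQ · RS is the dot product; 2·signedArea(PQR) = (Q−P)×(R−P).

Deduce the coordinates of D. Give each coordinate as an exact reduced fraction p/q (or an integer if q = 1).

1. D_x = 27  [CA ∥ DB ∩ AB ∥ CD]
2. D_y = 22  [CA ∥ DB ∩ AB ∥ CD]
   → D = (27, 22)

D = (27, 22)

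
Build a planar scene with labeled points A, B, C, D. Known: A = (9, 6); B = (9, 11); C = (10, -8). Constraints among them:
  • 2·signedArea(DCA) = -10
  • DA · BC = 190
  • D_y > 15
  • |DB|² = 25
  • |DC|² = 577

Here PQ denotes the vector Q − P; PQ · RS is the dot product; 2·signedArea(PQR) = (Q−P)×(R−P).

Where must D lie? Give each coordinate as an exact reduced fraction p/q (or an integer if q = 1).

D = (9, 16)

1. D_x = 9  [2·signedArea(DCA) = -10 ∩ DA · BC = 190]
2. D_y = 16  [2·signedArea(DCA) = -10 ∩ DA · BC = 190]
   → D = (9, 16)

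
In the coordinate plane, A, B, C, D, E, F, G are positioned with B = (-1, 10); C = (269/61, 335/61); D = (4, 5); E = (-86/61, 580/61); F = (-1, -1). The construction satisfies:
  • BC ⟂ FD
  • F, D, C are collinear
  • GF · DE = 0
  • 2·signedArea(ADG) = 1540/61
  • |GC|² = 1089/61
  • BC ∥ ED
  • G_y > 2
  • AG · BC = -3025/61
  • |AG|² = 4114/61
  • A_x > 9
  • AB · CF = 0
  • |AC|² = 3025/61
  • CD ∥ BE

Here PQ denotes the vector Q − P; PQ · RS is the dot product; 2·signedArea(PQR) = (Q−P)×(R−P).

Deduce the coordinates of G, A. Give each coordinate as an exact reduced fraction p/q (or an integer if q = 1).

1. A_x = 599/61  [line 330/61·x + 396/61·y + -3630/61 = 0 ∩ |AC|² = 3025/61]
2. A_y = 60/61  [line 330/61·x + 396/61·y + -3630/61 = 0 ∩ |AC|² = 3025/61]
   → A = (599/61, 60/61)
3. G_x = 104/61  [GF · DE = 0 ∩ 2·signedArea(ADG) = 1540/61]
4. G_y = 137/61  [GF · DE = 0 ∩ 2·signedArea(ADG) = 1540/61]
   → G = (104/61, 137/61)

A = (599/61, 60/61)
G = (104/61, 137/61)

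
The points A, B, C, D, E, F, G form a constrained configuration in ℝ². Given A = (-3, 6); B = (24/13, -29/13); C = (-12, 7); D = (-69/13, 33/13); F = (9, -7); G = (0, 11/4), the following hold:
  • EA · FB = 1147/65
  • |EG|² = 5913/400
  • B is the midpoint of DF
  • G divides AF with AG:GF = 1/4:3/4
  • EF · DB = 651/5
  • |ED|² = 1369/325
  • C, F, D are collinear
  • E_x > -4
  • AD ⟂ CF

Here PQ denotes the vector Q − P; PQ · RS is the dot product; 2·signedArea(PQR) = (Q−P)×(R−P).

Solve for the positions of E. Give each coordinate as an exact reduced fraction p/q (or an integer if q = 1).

E = (-18/5, 7/5)

1. E_x = -18/5  [line 93/13·x + -62/13·y + 2108/65 = 0 ∩ |ED|² = 1369/325]
2. E_y = 7/5  [line 93/13·x + -62/13·y + 2108/65 = 0 ∩ |ED|² = 1369/325]
   → E = (-18/5, 7/5)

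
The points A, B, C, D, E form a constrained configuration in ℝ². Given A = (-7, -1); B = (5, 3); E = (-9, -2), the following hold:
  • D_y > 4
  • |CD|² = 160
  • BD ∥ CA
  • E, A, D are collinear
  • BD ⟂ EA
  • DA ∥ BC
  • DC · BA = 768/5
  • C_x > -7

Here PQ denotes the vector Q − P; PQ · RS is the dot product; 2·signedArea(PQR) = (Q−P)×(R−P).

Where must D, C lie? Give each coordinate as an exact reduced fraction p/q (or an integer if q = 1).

1. D_x = 21/5  [E, A, D are collinear ∩ BD ⟂ EA]
2. D_y = 23/5  [E, A, D are collinear ∩ BD ⟂ EA]
   → D = (21/5, 23/5)
3. C_x = -31/5  [BD ∥ CA ∩ DA ∥ BC]
4. C_y = -13/5  [BD ∥ CA ∩ DA ∥ BC]
   → C = (-31/5, -13/5)

C = (-31/5, -13/5)
D = (21/5, 23/5)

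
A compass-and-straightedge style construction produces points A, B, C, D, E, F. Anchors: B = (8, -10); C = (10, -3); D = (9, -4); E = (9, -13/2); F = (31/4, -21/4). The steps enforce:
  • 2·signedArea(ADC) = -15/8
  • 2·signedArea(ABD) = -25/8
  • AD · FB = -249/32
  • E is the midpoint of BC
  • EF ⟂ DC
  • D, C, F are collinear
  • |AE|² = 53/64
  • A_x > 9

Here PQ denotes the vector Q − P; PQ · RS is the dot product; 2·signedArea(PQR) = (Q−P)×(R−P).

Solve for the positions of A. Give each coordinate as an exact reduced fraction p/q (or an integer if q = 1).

1. A_x = 37/4  [2·signedArea(ABD) = -25/8 ∩ 2·signedArea(ADC) = -15/8]
2. A_y = -45/8  [2·signedArea(ABD) = -25/8 ∩ 2·signedArea(ADC) = -15/8]
   → A = (37/4, -45/8)

A = (37/4, -45/8)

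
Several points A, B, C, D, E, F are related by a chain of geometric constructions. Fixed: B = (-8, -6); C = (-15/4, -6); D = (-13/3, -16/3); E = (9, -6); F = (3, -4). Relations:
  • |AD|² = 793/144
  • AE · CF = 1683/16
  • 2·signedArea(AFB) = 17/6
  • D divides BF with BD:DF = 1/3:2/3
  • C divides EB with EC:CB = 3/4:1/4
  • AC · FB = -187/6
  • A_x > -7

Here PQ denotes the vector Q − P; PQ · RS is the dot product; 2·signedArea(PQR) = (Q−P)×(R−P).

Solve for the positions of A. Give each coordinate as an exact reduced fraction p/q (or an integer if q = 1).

1. A_x = -79/12  [AE · CF = 1683/16 ∩ AC · FB = -187/6]
2. A_y = -6  [AE · CF = 1683/16 ∩ AC · FB = -187/6]
   → A = (-79/12, -6)

A = (-79/12, -6)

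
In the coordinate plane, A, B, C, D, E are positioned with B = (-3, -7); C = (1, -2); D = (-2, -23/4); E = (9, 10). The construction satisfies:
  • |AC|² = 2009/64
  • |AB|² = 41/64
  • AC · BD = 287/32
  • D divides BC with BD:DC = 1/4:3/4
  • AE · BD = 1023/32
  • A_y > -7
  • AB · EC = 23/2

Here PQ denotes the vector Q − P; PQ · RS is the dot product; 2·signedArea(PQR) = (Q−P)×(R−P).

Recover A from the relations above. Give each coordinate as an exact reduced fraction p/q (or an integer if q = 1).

1. A_x = -5/2  [AE · BD = 1023/32 ∩ AB · EC = 23/2]
2. A_y = -51/8  [AE · BD = 1023/32 ∩ AB · EC = 23/2]
   → A = (-5/2, -51/8)

A = (-5/2, -51/8)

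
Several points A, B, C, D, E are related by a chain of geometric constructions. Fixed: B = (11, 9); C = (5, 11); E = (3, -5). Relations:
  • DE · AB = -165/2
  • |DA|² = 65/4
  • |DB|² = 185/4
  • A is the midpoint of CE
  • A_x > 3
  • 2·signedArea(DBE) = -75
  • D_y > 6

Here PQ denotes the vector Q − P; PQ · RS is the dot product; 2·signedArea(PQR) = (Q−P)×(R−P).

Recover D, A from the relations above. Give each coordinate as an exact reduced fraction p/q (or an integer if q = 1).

1. A_x = 4  [A is the midpoint of CE]
2. A_y = 3  [A is the midpoint of CE]
   → A = (4, 3)
3. D_x = 9/2  [2·signedArea(DBE) = -75 ∩ DE · AB = -165/2]
4. D_y = 7  [2·signedArea(DBE) = -75 ∩ DE · AB = -165/2]
   → D = (9/2, 7)

A = (4, 3)
D = (9/2, 7)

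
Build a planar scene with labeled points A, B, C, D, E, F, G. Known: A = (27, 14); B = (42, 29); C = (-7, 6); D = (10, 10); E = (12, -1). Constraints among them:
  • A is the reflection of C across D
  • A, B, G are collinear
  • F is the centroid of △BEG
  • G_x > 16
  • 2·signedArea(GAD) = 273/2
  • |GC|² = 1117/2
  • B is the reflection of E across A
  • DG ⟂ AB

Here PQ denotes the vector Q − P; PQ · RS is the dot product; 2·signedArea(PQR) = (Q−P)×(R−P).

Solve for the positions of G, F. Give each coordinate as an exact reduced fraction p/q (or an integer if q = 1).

F = (47/2, 21/2)
G = (33/2, 7/2)

1. G_x = 33/2  [A, B, G are collinear ∩ DG ⟂ AB]
2. G_y = 7/2  [A, B, G are collinear ∩ DG ⟂ AB]
   → G = (33/2, 7/2)
3. F_x = 47/2  [F is the centroid of △BEG]
4. F_y = 21/2  [F is the centroid of △BEG]
   → F = (47/2, 21/2)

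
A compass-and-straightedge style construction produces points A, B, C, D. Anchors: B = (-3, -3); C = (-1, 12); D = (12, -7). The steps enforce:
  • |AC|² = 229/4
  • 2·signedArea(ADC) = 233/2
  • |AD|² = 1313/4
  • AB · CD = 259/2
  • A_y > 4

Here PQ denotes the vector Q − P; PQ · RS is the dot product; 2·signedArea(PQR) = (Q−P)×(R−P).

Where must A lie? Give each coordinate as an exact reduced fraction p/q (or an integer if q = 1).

1. A_x = -2  [2·signedArea(ADC) = 233/2 ∩ AB · CD = 259/2]
2. A_y = 9/2  [2·signedArea(ADC) = 233/2 ∩ AB · CD = 259/2]
   → A = (-2, 9/2)

A = (-2, 9/2)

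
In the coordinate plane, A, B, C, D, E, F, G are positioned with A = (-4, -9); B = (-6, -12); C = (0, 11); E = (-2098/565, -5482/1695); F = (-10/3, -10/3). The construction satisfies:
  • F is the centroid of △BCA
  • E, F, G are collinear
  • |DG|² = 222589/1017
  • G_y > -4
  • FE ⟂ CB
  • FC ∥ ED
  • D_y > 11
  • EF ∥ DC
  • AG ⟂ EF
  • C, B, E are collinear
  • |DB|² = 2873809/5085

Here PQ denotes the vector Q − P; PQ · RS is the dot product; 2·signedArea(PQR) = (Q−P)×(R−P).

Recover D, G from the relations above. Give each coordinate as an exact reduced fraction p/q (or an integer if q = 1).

1. D_x = -644/1695  [EF ∥ DC ∩ FC ∥ ED]
2. D_y = 6271/565  [EF ∥ DC ∩ FC ∥ ED]
   → D = (-644/1695, 6271/565)
3. G_x = -1454/565  [E, F, G are collinear ∩ AG ⟂ EF]
4. G_y = -5986/1695  [E, F, G are collinear ∩ AG ⟂ EF]
   → G = (-1454/565, -5986/1695)

D = (-644/1695, 6271/565)
G = (-1454/565, -5986/1695)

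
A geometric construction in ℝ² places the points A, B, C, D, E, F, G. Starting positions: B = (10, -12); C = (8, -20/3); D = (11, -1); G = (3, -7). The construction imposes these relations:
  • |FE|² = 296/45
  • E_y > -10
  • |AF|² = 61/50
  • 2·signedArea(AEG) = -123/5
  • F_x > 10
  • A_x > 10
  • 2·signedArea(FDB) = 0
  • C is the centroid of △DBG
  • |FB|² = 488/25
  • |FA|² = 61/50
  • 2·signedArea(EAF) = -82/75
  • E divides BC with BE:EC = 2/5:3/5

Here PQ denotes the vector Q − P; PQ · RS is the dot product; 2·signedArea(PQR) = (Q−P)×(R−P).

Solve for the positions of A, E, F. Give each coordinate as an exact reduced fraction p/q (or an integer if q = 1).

A = (21/2, -13/2)
E = (46/5, -148/15)
F = (52/5, -38/5)

1. E_x = 46/5  [E divides BC with BE:EC = 2/5:3/5]
2. E_y = -148/15  [E divides BC with BE:EC = 2/5:3/5]
   → E = (46/5, -148/15)
3. F_x = 52/5  [line 11·x + -1·y + -122 = 0 ∩ |FB|² = 488/25]
4. F_y = -38/5  [line 11·x + -1·y + -122 = 0 ∩ |FB|² = 488/25]
   → F = (52/5, -38/5)
5. A_x = 21/2  [2·signedArea(AEG) = -123/5 ∩ 2·signedArea(EAF) = -82/75]
6. A_y = -13/2  [2·signedArea(AEG) = -123/5 ∩ 2·signedArea(EAF) = -82/75]
   → A = (21/2, -13/2)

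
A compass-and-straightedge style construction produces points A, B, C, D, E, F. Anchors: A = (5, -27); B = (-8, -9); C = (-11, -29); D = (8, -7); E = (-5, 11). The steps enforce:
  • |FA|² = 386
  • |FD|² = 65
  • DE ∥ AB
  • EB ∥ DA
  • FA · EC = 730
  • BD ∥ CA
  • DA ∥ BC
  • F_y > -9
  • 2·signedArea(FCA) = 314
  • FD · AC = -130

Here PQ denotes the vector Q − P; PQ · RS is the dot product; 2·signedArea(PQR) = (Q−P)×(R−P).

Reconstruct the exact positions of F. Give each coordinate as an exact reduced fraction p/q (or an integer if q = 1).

1. F_x = 0  [FA · EC = 730 ∩ FD · AC = -130]
2. F_y = -8  [FA · EC = 730 ∩ FD · AC = -130]
   → F = (0, -8)

F = (0, -8)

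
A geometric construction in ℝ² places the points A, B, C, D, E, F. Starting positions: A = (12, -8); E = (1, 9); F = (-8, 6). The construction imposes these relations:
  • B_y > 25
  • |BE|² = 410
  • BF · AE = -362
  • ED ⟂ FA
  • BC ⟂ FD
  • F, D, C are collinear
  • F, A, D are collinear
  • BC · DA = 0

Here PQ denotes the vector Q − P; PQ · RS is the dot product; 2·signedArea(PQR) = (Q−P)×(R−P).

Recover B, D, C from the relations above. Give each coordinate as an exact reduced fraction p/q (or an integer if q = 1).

B = (-10, 26)
C = (-2792/149, 2014/149)
D = (-502/149, 411/149)

1. B_x = -10  [line 11·x + -17·y + 552 = 0 ∩ |BE|² = 410]
2. B_y = 26  [line 11·x + -17·y + 552 = 0 ∩ |BE|² = 410]
   → B = (-10, 26)
3. D_x = -502/149  [F, A, D are collinear ∩ ED ⟂ FA]
4. D_y = 411/149  [F, A, D are collinear ∩ ED ⟂ FA]
   → D = (-502/149, 411/149)
5. C_x = -2792/149  [BC · DA = 0 ∩ F, D, C are collinear]
6. C_y = 2014/149  [BC · DA = 0 ∩ F, D, C are collinear]
   → C = (-2792/149, 2014/149)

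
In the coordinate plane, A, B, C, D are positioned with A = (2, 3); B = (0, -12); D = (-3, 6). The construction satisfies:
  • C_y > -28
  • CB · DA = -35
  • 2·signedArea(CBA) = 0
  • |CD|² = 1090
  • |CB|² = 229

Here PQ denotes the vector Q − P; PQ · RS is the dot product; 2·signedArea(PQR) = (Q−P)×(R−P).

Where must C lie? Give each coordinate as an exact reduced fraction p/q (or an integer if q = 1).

1. C_x = -2  [2·signedArea(CBA) = 0 ∩ CB · DA = -35]
2. C_y = -27  [2·signedArea(CBA) = 0 ∩ CB · DA = -35]
   → C = (-2, -27)

C = (-2, -27)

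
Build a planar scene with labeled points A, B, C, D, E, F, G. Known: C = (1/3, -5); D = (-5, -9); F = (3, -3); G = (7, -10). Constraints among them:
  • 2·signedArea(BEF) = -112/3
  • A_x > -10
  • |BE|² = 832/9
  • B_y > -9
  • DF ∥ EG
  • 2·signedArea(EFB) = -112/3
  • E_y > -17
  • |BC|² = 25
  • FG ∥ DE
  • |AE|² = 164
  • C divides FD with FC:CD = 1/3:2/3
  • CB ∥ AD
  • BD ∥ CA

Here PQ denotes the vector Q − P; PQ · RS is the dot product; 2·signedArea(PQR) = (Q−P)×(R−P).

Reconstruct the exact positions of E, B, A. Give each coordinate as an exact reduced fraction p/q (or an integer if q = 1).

1. E_x = -1  [DF ∥ EG ∩ FG ∥ DE]
2. E_y = -16  [DF ∥ EG ∩ FG ∥ DE]
   → E = (-1, -16)
3. B_x = 13/3  [line -13·x + 4·y + 265/3 = 0 ∩ |BE|² = 832/9]
4. B_y = -8  [line -13·x + 4·y + 265/3 = 0 ∩ |BE|² = 832/9]
   → B = (13/3, -8)
5. A_x = -9  [CB ∥ AD ∩ BD ∥ CA]
6. A_y = -6  [CB ∥ AD ∩ BD ∥ CA]
   → A = (-9, -6)

A = (-9, -6)
B = (13/3, -8)
E = (-1, -16)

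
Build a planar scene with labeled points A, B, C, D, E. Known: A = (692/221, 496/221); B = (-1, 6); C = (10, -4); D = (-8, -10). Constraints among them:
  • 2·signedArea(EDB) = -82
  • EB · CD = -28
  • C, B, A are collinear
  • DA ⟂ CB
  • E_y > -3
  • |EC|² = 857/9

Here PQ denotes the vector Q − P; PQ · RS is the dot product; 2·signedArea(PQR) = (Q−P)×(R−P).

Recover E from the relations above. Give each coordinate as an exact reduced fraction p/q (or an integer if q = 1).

1. E_x = 1/3  [EB · CD = -28 ∩ 2·signedArea(EDB) = -82]
2. E_y = -8/3  [EB · CD = -28 ∩ 2·signedArea(EDB) = -82]
   → E = (1/3, -8/3)

E = (1/3, -8/3)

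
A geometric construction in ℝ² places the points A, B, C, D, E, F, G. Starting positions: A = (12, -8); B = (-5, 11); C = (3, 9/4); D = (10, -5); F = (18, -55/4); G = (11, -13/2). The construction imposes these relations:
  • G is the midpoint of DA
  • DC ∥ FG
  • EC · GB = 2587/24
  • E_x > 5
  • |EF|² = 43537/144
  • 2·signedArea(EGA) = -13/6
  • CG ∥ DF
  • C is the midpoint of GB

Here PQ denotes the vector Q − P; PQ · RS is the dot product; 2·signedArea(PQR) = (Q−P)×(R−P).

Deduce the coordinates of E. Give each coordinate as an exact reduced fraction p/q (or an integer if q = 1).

1. E_x = 6  [EC · GB = 2587/24 ∩ 2·signedArea(EGA) = -13/6]
2. E_y = -7/6  [EC · GB = 2587/24 ∩ 2·signedArea(EGA) = -13/6]
   → E = (6, -7/6)

E = (6, -7/6)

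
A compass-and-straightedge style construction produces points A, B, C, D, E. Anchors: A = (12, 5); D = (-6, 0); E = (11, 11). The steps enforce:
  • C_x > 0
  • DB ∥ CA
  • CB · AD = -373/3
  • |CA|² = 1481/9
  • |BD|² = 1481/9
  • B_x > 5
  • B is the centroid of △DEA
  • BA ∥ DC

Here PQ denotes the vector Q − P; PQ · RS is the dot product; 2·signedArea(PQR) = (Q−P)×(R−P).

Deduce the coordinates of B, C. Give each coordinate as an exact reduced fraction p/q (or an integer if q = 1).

B = (17/3, 16/3)
C = (1/3, -1/3)

1. B_x = 17/3  [B is the centroid of △DEA]
2. B_y = 16/3  [B is the centroid of △DEA]
   → B = (17/3, 16/3)
3. C_x = 1/3  [DB ∥ CA ∩ BA ∥ DC]
4. C_y = -1/3  [DB ∥ CA ∩ BA ∥ DC]
   → C = (1/3, -1/3)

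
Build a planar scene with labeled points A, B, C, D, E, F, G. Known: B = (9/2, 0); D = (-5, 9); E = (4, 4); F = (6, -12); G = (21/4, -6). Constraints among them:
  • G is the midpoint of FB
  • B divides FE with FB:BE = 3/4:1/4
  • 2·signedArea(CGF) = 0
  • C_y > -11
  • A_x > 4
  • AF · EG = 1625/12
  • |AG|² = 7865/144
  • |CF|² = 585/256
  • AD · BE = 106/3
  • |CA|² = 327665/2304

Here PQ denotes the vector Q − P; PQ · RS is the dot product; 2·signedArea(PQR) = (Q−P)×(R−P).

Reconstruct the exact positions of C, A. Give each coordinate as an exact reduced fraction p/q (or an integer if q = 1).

A = (13/3, 4/3)
C = (93/16, -21/2)

1. C_x = 93/16  [line 6·x + 3/4·y + -27 = 0 ∩ |CF|² = 585/256]
2. C_y = -21/2  [line 6·x + 3/4·y + -27 = 0 ∩ |CF|² = 585/256]
   → C = (93/16, -21/2)
3. A_x = 13/3  [line 1/2·x + -4·y + 19/6 = 0 ∩ |CA|² = 327665/2304]
4. A_y = 4/3  [line 1/2·x + -4·y + 19/6 = 0 ∩ |CA|² = 327665/2304]
   → A = (13/3, 4/3)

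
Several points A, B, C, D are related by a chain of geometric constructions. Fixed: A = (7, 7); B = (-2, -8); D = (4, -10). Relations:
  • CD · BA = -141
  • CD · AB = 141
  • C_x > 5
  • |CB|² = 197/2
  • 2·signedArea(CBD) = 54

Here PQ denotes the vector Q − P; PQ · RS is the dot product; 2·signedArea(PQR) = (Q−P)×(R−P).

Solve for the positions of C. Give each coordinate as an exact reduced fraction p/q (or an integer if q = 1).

1. C_x = 11/2  [2·signedArea(CBD) = 54 ∩ CD · AB = 141]
2. C_y = -3/2  [2·signedArea(CBD) = 54 ∩ CD · AB = 141]
   → C = (11/2, -3/2)

C = (11/2, -3/2)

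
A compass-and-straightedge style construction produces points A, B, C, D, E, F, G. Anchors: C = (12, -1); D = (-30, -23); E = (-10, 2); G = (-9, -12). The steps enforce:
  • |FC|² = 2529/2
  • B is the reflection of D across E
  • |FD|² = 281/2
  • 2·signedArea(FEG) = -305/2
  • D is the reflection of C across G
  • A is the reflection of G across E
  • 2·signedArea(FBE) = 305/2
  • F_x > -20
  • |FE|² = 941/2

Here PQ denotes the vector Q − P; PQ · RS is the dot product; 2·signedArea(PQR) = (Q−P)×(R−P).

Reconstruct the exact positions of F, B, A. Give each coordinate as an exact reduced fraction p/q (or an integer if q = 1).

1. F_x = -39/2  [line 14·x + 1·y + 581/2 = 0 ∩ |FC|² = 2529/2]
2. F_y = -35/2  [line 14·x + 1·y + 581/2 = 0 ∩ |FC|² = 2529/2]
   → F = (-39/2, -35/2)
3. B_x = 10  [B is the reflection of D across E]
4. B_y = 27  [B is the reflection of D across E]
   → B = (10, 27)
5. A_x = -11  [A is the reflection of G across E]
6. A_y = 16  [A is the reflection of G across E]
   → A = (-11, 16)

A = (-11, 16)
B = (10, 27)
F = (-39/2, -35/2)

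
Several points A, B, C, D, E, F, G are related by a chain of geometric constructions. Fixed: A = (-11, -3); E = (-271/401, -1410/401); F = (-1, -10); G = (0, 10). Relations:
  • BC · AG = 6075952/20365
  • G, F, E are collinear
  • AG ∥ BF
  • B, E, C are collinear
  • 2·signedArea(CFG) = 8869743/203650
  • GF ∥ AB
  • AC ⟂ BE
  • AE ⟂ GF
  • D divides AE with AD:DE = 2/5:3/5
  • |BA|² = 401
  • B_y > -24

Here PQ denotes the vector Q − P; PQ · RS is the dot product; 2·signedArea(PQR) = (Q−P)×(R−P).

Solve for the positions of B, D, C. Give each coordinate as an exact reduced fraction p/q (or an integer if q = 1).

1. B_x = -12  [AG ∥ BF ∩ GF ∥ AB]
2. B_y = -23  [AG ∥ BF ∩ GF ∥ AB]
   → B = (-12, -23)
3. D_x = -2755/401  [D divides AE with AD:DE = 2/5:3/5]
4. D_y = -6429/2005  [D divides AE with AD:DE = 2/5:3/5]
   → D = (-2755/401, -6429/2005)
5. C_x = -622859/203650  [B, E, C are collinear ∩ AC ⟂ BE]
6. C_y = -1550937/203650  [B, E, C are collinear ∩ AC ⟂ BE]
   → C = (-622859/203650, -1550937/203650)

B = (-12, -23)
C = (-622859/203650, -1550937/203650)
D = (-2755/401, -6429/2005)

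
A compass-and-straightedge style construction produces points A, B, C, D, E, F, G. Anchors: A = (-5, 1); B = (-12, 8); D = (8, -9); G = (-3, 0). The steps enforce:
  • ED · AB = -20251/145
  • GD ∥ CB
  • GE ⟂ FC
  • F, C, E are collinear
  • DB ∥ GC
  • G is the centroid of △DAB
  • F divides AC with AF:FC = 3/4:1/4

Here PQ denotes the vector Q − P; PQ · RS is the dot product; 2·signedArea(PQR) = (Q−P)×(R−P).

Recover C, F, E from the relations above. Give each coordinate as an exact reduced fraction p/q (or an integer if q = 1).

1. C_x = -23  [GD ∥ CB ∩ DB ∥ GC]
2. C_y = 17  [GD ∥ CB ∩ DB ∥ GC]
   → C = (-23, 17)
3. F_x = -37/2  [F divides AC with AF:FC = 3/4:1/4]
4. F_y = 13  [F divides AC with AF:FC = 3/4:1/4]
   → F = (-37/2, 13)
5. E_x = -491/145  [F, C, E are collinear ∩ GE ⟂ FC]
6. E_y = -63/145  [F, C, E are collinear ∩ GE ⟂ FC]
   → E = (-491/145, -63/145)

C = (-23, 17)
E = (-491/145, -63/145)
F = (-37/2, 13)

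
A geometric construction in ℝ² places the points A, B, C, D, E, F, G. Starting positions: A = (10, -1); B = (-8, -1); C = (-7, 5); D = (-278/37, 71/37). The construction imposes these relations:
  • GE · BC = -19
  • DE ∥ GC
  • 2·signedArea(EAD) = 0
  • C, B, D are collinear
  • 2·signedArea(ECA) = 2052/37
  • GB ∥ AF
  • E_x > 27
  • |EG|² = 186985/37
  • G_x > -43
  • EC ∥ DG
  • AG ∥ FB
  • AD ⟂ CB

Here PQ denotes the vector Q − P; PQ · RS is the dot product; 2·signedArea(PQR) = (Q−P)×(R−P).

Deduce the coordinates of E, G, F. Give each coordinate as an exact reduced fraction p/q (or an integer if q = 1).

1. E_x = 1018/37  [2·signedArea(EAD) = 0 ∩ 2·signedArea(ECA) = 2052/37]
2. E_y = -145/37  [2·signedArea(EAD) = 0 ∩ 2·signedArea(ECA) = 2052/37]
   → E = (1018/37, -145/37)
3. G_x = -1555/37  [DE ∥ GC ∩ EC ∥ DG]
4. G_y = 401/37  [DE ∥ GC ∩ EC ∥ DG]
   → G = (-1555/37, 401/37)
5. F_x = 1629/37  [AG ∥ FB ∩ GB ∥ AF]
6. F_y = -475/37  [AG ∥ FB ∩ GB ∥ AF]
   → F = (1629/37, -475/37)

E = (1018/37, -145/37)
F = (1629/37, -475/37)
G = (-1555/37, 401/37)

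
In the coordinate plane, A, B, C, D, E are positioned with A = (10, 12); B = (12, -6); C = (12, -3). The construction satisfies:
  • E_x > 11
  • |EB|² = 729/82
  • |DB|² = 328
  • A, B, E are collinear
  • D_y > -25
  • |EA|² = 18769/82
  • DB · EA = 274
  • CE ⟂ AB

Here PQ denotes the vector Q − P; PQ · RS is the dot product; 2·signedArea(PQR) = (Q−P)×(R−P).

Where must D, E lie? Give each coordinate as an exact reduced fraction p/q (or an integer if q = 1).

D = (14, -24)
E = (957/82, -249/82)

1. E_x = 957/82  [A, B, E are collinear ∩ CE ⟂ AB]
2. E_y = -249/82  [A, B, E are collinear ∩ CE ⟂ AB]
   → E = (957/82, -249/82)
3. D_x = 14  [line 137/82·x + -1233/82·y + -15755/41 = 0 ∩ |DB|² = 328]
4. D_y = -24  [line 137/82·x + -1233/82·y + -15755/41 = 0 ∩ |DB|² = 328]
   → D = (14, -24)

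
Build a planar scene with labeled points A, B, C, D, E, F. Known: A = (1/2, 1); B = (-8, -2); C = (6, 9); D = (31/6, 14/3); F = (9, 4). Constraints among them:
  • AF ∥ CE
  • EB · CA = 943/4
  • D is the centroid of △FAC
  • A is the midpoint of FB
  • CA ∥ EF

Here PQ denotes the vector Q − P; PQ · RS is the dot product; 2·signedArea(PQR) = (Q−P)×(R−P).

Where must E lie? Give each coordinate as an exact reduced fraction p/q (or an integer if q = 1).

E = (29/2, 12)

1. E_x = 29/2  [CA ∥ EF ∩ AF ∥ CE]
2. E_y = 12  [CA ∥ EF ∩ AF ∥ CE]
   → E = (29/2, 12)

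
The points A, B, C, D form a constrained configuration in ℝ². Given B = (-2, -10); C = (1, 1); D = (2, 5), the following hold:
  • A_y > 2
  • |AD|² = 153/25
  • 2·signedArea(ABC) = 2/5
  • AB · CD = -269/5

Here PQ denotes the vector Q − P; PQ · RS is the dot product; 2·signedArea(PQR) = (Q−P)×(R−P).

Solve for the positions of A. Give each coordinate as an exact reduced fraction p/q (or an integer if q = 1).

A = (7/5, 13/5)

1. A_x = 7/5  [2·signedArea(ABC) = 2/5 ∩ AB · CD = -269/5]
2. A_y = 13/5  [2·signedArea(ABC) = 2/5 ∩ AB · CD = -269/5]
   → A = (7/5, 13/5)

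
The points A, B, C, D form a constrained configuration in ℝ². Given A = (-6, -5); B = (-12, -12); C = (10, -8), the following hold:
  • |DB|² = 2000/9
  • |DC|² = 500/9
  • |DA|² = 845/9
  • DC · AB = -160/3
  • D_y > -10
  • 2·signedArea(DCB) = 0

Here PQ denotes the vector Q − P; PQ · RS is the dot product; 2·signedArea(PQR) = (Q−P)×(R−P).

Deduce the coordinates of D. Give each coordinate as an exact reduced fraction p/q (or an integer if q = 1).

D = (8/3, -28/3)

1. D_x = 8/3  [2·signedArea(DCB) = 0 ∩ DC · AB = -160/3]
2. D_y = -28/3  [2·signedArea(DCB) = 0 ∩ DC · AB = -160/3]
   → D = (8/3, -28/3)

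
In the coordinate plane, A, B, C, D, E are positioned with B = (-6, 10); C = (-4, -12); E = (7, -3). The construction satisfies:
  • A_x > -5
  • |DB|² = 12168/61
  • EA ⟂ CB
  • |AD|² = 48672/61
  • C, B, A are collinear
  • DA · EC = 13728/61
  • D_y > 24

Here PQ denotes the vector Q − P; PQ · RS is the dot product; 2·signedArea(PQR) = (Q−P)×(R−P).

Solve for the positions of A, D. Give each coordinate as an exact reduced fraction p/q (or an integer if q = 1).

A = (-288/61, -248/61)
D = (-444/61, 1468/61)

1. A_x = -288/61  [C, B, A are collinear ∩ EA ⟂ CB]
2. A_y = -248/61  [C, B, A are collinear ∩ EA ⟂ CB]
   → A = (-288/61, -248/61)
3. D_x = -444/61  [line 11·x + 9·y + -8328/61 = 0 ∩ |DB|² = 12168/61]
4. D_y = 1468/61  [line 11·x + 9·y + -8328/61 = 0 ∩ |DB|² = 12168/61]
   → D = (-444/61, 1468/61)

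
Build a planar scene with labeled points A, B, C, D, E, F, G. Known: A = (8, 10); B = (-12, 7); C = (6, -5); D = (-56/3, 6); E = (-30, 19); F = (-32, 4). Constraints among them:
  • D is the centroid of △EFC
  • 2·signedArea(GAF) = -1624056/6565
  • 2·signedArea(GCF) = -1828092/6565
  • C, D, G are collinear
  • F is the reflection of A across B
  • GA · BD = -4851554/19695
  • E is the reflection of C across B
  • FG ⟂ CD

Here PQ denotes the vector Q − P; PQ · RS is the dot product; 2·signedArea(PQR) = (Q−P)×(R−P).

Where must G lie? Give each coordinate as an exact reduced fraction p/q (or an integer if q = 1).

1. G_x = -190676/6565  [C, D, G are collinear ∩ FG ⟂ CD]
2. G_y = 69772/6565  [C, D, G are collinear ∩ FG ⟂ CD]
   → G = (-190676/6565, 69772/6565)

G = (-190676/6565, 69772/6565)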